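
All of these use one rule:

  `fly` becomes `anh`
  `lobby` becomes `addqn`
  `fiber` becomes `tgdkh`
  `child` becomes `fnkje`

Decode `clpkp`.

ninja

The output letters match the input read backwards, each shifted +2: fly reversed is ylf. Two steps: reverse the string, then apply a Caesar shift of +2.
Decoding clpkp: shift back: c−2=a, l−2=j, p−2=n, k−2=i, p−2=n → ajnin; then reverse → ninja.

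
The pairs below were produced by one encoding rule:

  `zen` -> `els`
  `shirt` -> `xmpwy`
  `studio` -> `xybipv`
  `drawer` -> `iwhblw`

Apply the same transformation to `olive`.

vqpal

The shift depends on letter class: consonant z→e is +5, but vowel e→l is +7. The rule splits by letter class: vowels +7, consonants +5.
Applying it to olive: o(vowel)+7=v, l(cons)+5=q, i(vowel)+7=p, v(cons)+5=a, e(vowel)+7=l.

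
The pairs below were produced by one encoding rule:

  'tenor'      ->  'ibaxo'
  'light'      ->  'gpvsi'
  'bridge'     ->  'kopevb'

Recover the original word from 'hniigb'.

t(19)→i(8) and e(4)→b(1) fit y≡23x+13 (mod 26); the inverse of 23 mod 26 is 17. This is an affine cipher: with a=0,…,z=25, each position x becomes (23x+13) mod 26.
Decoding hniigb: h(7)→17·(7−13)≡2=c; n(13)→17·(13−13)≡0=a; i(8)→17·(8−13)≡19=t; i(8)→17·(8−13)≡19=t; g(6)→17·(6−13)≡11=l; b(1)→17·(1−13)≡4=e (all mod 26).

cattle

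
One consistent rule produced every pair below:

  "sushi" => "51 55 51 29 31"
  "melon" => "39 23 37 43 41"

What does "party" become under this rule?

45 15 49 53 63

s(#19)→51 and u(#21)→55: differences scale by 2, so n = 2·pos + 13. Each letter becomes 2×(its alphabet position, a=1..z=26) + 13.
On party: p=16→45, a=1→15, r=18→49, t=20→53, y=25→63.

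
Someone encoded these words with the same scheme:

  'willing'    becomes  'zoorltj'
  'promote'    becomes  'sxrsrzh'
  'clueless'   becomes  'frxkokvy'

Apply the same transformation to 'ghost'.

The shifts repeat in a cycle of length 2: positions 0,1,… shift by +3, +6, then the pattern repeats.
For ghost: g+3=j, h+6=n, o+3=r, s+6=y, t+3=w.

jnryw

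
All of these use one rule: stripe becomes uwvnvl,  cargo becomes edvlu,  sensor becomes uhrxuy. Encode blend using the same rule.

doisj

In stripe: s→u is +2, t→w is +3, r→v is +4, i→n is +5 — the shift increases by 1 each position. Each letter shifts forward by (position + 2), i.e. 2, 3, 4, … — the shift grows by one for each successive letter.
Applying it to blend: b+2=d, l+3=o, e+4=i, n+5=s, d+6=j.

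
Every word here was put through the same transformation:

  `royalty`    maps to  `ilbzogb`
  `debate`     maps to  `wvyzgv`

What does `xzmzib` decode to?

Each pair mirrors across the alphabet (r↔i, o↔l, y↔b): positions sum to 25. This is the alphabet-reversal cipher (Atbash): a becomes z, b becomes y, etc.
Undoing it on xzmzib: x↔c, z↔a, m↔n, z↔a, i↔r, b↔y.

canary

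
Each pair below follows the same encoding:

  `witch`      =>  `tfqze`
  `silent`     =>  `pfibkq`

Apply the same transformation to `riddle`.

It's a constant shift of +23 (ROT23).
Applying it to riddle: r+23=o, i+23=f, d+23=a, d+23=a, l+23=i, e+23=b.

ofaaib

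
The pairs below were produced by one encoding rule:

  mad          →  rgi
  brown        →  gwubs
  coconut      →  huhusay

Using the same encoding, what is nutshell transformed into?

sayxmkqq

The shift depends on letter class: consonant m→r is +5, but vowel a→g is +6. The rule splits by letter class: vowels +6, consonants +5.
For nutshell: n(cons)+5=s, u(vowel)+6=a, t(cons)+5=y, s(cons)+5=x, h(cons)+5=m, e(vowel)+6=k, l(cons)+5=q, l(cons)+5=q.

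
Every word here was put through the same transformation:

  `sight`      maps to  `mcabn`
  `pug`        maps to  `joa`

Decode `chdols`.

Compare letters: s→m is +20, i→c is +20, g→a is +20 — a constant shift. It's a constant shift of +20 (ROT20).
Reversing it on chdols: c−20=i, h−20=n, d−20=j, o−20=u, l−20=r, s−20=y.

injury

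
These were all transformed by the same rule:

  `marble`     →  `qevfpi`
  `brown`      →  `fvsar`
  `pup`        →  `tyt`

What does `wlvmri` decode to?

shrine

Compare letters: m→q is +4, a→e is +4, r→v is +4 — a constant shift. Each letter is shifted forward by 4 in the alphabet (a Caesar shift of +4).
Undoing it on wlvmri: w−4=s, l−4=h, v−4=r, m−4=i, r−4=n, i−4=e.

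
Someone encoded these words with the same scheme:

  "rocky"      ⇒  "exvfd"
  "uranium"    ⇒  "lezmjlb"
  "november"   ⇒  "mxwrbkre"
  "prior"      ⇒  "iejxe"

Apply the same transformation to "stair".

pazje

r(17)→e(4) and o(14)→x(23) fit y≡11x+25 (mod 26); the inverse of 11 mod 26 is 19. Treating letters as 0–25, the rule is x ↦ 11x + 25 (mod 26).
Applying it to stair: s(18)→11·18+25≡15=p; t(19)→11·19+25≡0=a; a(0)→11·0+25≡25=z; i(8)→11·8+25≡9=j; r(17)→11·17+25≡4=e (all mod 26).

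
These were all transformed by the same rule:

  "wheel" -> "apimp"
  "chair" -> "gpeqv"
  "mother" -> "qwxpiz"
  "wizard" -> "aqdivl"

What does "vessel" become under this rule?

zmwait

Shifts by position in wheel: pos 0: w→a (+4), pos 1: h→p (+8), pos 2: e→i (+4), pos 3: e→m (+8) — repeating every 2. A repeating key of period 2 is used — shifts +4, +8 over and over.
Applying it to vessel: v+4=z, e+8=m, s+4=w, s+8=a, e+4=i, l+8=t.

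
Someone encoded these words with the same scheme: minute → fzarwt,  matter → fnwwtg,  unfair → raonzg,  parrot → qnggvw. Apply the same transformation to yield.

xztky

m(12)→f(5) and i(8)→z(25) fit y≡21x+13 (mod 26); the inverse of 21 mod 26 is 5. Each letter's alphabet position (a=0..z=25) is mapped through 21·x+13 mod 26 — an affine cipher.
For yield: y(24)→21·24+13≡23=x; i(8)→21·8+13≡25=z; e(4)→21·4+13≡19=t; l(11)→21·11+13≡10=k; d(3)→21·3+13≡24=y (all mod 26).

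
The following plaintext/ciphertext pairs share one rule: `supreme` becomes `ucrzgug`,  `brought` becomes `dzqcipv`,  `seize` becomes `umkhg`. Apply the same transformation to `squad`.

uywif

Shifts by position in supreme: pos 0: s→u (+2), pos 1: u→c (+8), pos 2: p→r (+2), pos 3: r→z (+8) — repeating every 2. The shifts repeat in a cycle of length 2: positions 0,1,… shift by +2, +8, then the pattern repeats.
On squad: s+2=u, q+8=y, u+2=w, a+8=i, d+2=f.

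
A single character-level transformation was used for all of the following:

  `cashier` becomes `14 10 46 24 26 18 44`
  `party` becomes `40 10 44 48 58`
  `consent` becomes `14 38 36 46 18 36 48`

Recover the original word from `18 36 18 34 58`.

c(#3)→14 and a(#1)→10: differences scale by 2, so n = 2·pos + 8. Each letter becomes 2×(its alphabet position, a=1..z=26) + 8.
Undoing it on 18 36 18 34 58: 18→(18−8)÷2=5=e, 36→(36−8)÷2=14=n, 18→(18−8)÷2=5=e, 34→(34−8)÷2=13=m, 58→(58−8)÷2=25=y.

enemy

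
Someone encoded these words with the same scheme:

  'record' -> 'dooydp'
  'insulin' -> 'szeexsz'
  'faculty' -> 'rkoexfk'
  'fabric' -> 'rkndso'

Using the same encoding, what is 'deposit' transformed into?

pobyesf

The shift depends on letter class: consonant r→d is +12, but vowel e→o is +10. Vowels shift forward by 10 and consonants shift forward by 12.
Applying it to deposit: d(cons)+12=p, e(vowel)+10=o, p(cons)+12=b, o(vowel)+10=y, s(cons)+12=e, i(vowel)+10=s, t(cons)+12=f.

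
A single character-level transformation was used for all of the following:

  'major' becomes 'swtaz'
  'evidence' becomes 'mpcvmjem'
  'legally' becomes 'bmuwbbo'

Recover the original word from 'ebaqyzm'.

Each letter's alphabet position (a=0..z=25) is mapped through 17·x+22 mod 26 — an affine cipher.
Decoding ebaqyzm: e(4)→23·(4−22)≡2=c; b(1)→23·(1−22)≡11=l; a(0)→23·(0−22)≡14=o; q(16)→23·(16−22)≡18=s; y(24)→23·(24−22)≡20=u; z(25)→23·(25−22)≡17=r; m(12)→23·(12−22)≡4=e (all mod 26).

closure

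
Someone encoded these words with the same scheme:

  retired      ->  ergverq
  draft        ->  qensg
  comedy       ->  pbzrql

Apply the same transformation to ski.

Each letter is shifted forward by 13 in the alphabet (a Caesar shift of +13).
On ski: s+13=f, k+13=x, i+13=v.

fxv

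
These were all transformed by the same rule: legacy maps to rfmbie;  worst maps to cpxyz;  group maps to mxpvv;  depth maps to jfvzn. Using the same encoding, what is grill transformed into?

mxjrr

The shift depends on letter class: consonant l→r is +6, but vowel e→f is +1. Two shifts are in play — +1 for a/e/i/o/u, +6 for every other letter.
Applying it to grill: g(cons)+6=m, r(cons)+6=x, i(vowel)+1=j, l(cons)+6=r, l(cons)+6=r.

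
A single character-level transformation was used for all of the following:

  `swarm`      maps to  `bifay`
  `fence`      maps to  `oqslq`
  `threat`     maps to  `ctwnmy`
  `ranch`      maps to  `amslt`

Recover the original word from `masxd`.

It's a Vigenère-style cipher with numeric key [9,12,5]: position i shifts by key[i mod 3].
Decoding masxd: m−9=d, a−12=o, s−5=n, x−9=o, d−12=r.

donor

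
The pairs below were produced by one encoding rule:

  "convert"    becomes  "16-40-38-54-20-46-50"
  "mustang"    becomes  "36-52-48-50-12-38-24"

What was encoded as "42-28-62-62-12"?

pizza

c(#3)→16 and o(#15)→40: differences scale by 2, so n = 2·pos + 10. Each letter becomes 2×(its alphabet position, a=1..z=26) + 10.
Undoing it on 42-28-62-62-12: 42→(42−10)÷2=16=p, 28→(28−10)÷2=9=i, 62→(62−10)÷2=26=z, 62→(62−10)÷2=26=z, 12→(12−10)÷2=1=a.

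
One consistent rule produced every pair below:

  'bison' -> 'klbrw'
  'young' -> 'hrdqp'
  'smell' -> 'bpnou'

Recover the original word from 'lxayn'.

curve

The shifts repeat in a cycle of length 2: positions 0,1,… shift by +9, +3, then the pattern repeats.
Decoding lxayn: l−9=c, x−3=u, a−9=r, y−3=v, n−9=e.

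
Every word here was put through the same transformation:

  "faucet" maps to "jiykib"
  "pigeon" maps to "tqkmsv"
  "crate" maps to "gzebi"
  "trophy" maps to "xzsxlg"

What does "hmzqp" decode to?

It's a Vigenère-style cipher with numeric key [4,8]: position i shifts by key[i mod 2].
Decoding hmzqp: h−4=d, m−8=e, z−4=v, q−8=i, p−4=l.

devil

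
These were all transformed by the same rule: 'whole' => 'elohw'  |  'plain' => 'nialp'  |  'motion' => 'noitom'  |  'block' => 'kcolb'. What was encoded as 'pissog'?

gossip

The output letters match the input read backwards: whole reversed is elohw. It's just the letters in reverse order.
Reversing it on pissog: then reverse → gossip.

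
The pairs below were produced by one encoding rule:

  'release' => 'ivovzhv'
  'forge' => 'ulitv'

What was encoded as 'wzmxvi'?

dancer

This is the alphabet-reversal cipher (Atbash): a becomes z, b becomes y, etc.
Reversing it on wzmxvi: w↔d, z↔a, m↔n, x↔c, v↔e, i↔r.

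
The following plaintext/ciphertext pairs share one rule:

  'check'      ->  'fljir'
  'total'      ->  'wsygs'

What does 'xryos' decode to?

until

In check: c→f is +3, h→l is +4, e→j is +5, c→i is +6 — the shift increases by 1 each position. The shift increases by 1 at each position, starting from +3: 3, 4, 5, ….
Reversing it on xryos: x−3=u, r−4=n, y−5=t, o−6=i, s−7=l.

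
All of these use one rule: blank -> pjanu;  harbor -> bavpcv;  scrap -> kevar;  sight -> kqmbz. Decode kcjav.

b(1)→p(15) and l(11)→j(9) fit y≡15x+0 (mod 26); the inverse of 15 mod 26 is 7. Each letter's alphabet position (a=0..z=25) is mapped through 15·x+0 mod 26 — an affine cipher.
Reversing it on kcjav: k(10)→7·(10−0)≡18=s; c(2)→7·(2−0)≡14=o; j(9)→7·(9−0)≡11=l; a(0)→7·(0−0)≡0=a; v(21)→7·(21−0)≡17=r (all mod 26).

solar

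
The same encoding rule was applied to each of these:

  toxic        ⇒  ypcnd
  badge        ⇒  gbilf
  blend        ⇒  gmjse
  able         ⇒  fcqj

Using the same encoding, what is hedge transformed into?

mfilf

A repeating key of period 3 is used — shifts +5, +1, +5 over and over.
For hedge: h+5=m, e+1=f, d+5=i, g+5=l, e+1=f.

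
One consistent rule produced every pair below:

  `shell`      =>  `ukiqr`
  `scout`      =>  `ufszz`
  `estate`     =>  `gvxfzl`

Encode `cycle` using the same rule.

In shell: s→u is +2, h→k is +3, e→i is +4, l→q is +5 — the shift increases by 1 each position. Letter i (0-indexed) is shifted by i+2, so successive shifts are 2, 3, 4, ….
Applying it to cycle: c+2=e, y+3=b, c+4=g, l+5=q, e+6=k.

ebgqk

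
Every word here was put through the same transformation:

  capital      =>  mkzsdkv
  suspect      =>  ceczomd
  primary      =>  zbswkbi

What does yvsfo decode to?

olive

Compare letters: c→m is +10, a→k is +10, p→z is +10 — a constant shift. It's a constant shift of +10 (ROT10).
Decoding yvsfo: y−10=o, v−10=l, s−10=i, f−10=v, o−10=e.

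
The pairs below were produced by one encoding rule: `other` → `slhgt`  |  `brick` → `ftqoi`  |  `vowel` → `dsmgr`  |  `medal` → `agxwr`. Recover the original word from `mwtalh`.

o(14)→s(18) and t(19)→l(11) fit y≡9x+22 (mod 26); the inverse of 9 mod 26 is 3. This is an affine cipher: with a=0,…,z=25, each position x becomes (9x+22) mod 26.
Reversing it on mwtalh: m(12)→3·(12−22)≡22=w; w(22)→3·(22−22)≡0=a; t(19)→3·(19−22)≡17=r; a(0)→3·(0−22)≡12=m; l(11)→3·(11−22)≡19=t; h(7)→3·(7−22)≡7=h (all mod 26).

warmth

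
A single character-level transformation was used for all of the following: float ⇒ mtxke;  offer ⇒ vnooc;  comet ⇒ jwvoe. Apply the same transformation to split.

In float: f→m is +7, l→t is +8, o→x is +9, a→k is +10 — the shift increases by 1 each position. The shift increases by 1 at each position, starting from +7: 7, 8, 9, ….
Applying it to split: s+7=z, p+8=x, l+9=u, i+10=s, t+11=e.

zxuse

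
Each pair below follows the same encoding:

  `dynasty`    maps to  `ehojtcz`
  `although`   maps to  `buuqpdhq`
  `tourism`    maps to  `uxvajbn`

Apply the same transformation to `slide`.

tujmf

It's a Vigenère-style cipher with numeric key [1,9]: position i shifts by key[i mod 2].
Applying it to slide: s+1=t, l+9=u, i+1=j, d+9=m, e+1=f.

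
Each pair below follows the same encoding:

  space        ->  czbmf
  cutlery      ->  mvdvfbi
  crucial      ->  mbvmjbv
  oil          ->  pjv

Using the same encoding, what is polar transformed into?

zpvbb

The shift depends on letter class: consonant s→c is +10, but vowel a→b is +1. Vowels shift forward by 1 and consonants shift forward by 10.
On polar: p(cons)+10=z, o(vowel)+1=p, l(cons)+10=v, a(vowel)+1=b, r(cons)+10=b.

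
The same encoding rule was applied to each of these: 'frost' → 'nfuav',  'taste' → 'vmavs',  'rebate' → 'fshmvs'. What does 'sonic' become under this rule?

auzyc

Each letter's alphabet position (a=0..z=25) is mapped through 21·x+12 mod 26 — an affine cipher.
For sonic: s(18)→21·18+12≡0=a; o(14)→21·14+12≡20=u; n(13)→21·13+12≡25=z; i(8)→21·8+12≡24=y; c(2)→21·2+12≡2=c (all mod 26).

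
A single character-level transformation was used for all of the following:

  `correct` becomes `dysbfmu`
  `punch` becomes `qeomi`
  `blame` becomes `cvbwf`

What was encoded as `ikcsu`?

habit

Shifts by position in correct: pos 0: c→d (+1), pos 1: o→y (+10), pos 2: r→s (+1), pos 3: r→b (+10) — repeating every 2. The shifts repeat in a cycle of length 2: positions 0,1,… shift by +1, +10, then the pattern repeats.
Undoing it on ikcsu: i−1=h, k−10=a, c−1=b, s−10=i, u−1=t.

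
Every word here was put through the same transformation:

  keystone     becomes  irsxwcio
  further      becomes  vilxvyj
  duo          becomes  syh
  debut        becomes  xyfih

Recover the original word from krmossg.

The output letters match the input read backwards, each shifted +4: keystone reversed is enotsyek. Two steps: reverse the string, then apply a Caesar shift of +4.
Decoding krmossg: shift back: k−4=g, r−4=n, m−4=i, o−4=k, s−4=o, s−4=o, g−4=c → gnikooc; then reverse → cooking.

cooking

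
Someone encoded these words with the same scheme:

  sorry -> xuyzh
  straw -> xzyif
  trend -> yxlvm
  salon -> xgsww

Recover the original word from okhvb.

jeans

Each letter shifts forward by (position + 5), i.e. 5, 6, 7, … — the shift grows by one for each successive letter.
Decoding okhvb: o−5=j, k−6=e, h−7=a, v−8=n, b−9=s.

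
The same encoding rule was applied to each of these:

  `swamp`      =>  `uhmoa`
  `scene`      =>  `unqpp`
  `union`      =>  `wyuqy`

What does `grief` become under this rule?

Shifts by position in swamp: pos 0: s→u (+2), pos 1: w→h (+11), pos 2: a→m (+12), pos 3: m→o (+2), pos 4: p→a (+11) — repeating every 3. The shifts repeat in a cycle of length 3: positions 0,1,… shift by +2, +11, +12, then the pattern repeats.
On grief: g+2=i, r+11=c, i+12=u, e+2=g, f+11=q.

icugq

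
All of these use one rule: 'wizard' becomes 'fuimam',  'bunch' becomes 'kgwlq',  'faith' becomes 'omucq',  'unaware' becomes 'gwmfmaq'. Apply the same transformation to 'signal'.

The rule splits by letter class: vowels +12, consonants +9.
On signal: s(cons)+9=b, i(vowel)+12=u, g(cons)+9=p, n(cons)+9=w, a(vowel)+12=m, l(cons)+9=u.

bupwmu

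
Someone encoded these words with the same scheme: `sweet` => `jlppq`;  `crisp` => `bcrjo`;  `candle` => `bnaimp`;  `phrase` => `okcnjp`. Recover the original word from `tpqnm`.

s(18)→j(9) and w(22)→l(11) fit y≡7x+13 (mod 26); the inverse of 7 mod 26 is 15. This is an affine cipher: with a=0,…,z=25, each position x becomes (7x+13) mod 26.
Reversing it on tpqnm: t(19)→15·(19−13)≡12=m; p(15)→15·(15−13)≡4=e; q(16)→15·(16−13)≡19=t; n(13)→15·(13−13)≡0=a; m(12)→15·(12−13)≡11=l (all mod 26).

metal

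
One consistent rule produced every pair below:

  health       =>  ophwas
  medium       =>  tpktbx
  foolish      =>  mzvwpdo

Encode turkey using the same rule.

afyvlj

Shifts by position in health: pos 0: h→o (+7), pos 1: e→p (+11), pos 2: a→h (+7), pos 3: l→w (+11) — repeating every 2. A repeating key of period 2 is used — shifts +7, +11 over and over.
On turkey: t+7=a, u+11=f, r+7=y, k+11=v, e+7=l, y+11=j.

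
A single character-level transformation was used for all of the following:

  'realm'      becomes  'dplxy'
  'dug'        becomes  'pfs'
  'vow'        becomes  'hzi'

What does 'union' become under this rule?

fztzz

The shift depends on letter class: consonant r→d is +12, but vowel e→p is +11. Vowels shift forward by 11 and consonants shift forward by 12.
On union: u(vowel)+11=f, n(cons)+12=z, i(vowel)+11=t, o(vowel)+11=z, n(cons)+12=z.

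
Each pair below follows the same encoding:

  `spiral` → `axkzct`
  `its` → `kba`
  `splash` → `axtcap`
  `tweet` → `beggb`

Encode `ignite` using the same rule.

The shift depends on letter class: consonant s→a is +8, but vowel i→k is +2. Two shifts are in play — +2 for a/e/i/o/u, +8 for every other letter.
Applying it to ignite: i(vowel)+2=k, g(cons)+8=o, n(cons)+8=v, i(vowel)+2=k, t(cons)+8=b, e(vowel)+2=g.

kovkbg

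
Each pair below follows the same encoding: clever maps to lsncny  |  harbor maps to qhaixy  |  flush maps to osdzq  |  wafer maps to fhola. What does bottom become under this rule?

kvcaxt

The shifts repeat in a cycle of length 2: positions 0,1,… shift by +9, +7, then the pattern repeats.
Applying it to bottom: b+9=k, o+7=v, t+9=c, t+7=a, o+9=x, m+7=t.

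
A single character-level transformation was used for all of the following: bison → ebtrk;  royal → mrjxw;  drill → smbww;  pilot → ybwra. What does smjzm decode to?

dryer

b(1)→e(4) and i(8)→b(1) fit y≡7x+23 (mod 26); the inverse of 7 mod 26 is 15. Treating letters as 0–25, the rule is x ↦ 7x + 23 (mod 26).
Decoding smjzm: s(18)→15·(18−23)≡3=d; m(12)→15·(12−23)≡17=r; j(9)→15·(9−23)≡24=y; z(25)→15·(25−23)≡4=e; m(12)→15·(12−23)≡17=r (all mod 26).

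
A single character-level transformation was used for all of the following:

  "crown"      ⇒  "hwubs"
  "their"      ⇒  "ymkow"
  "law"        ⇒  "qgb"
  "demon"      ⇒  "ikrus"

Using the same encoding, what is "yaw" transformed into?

dgb

Vowels shift forward by 6 and consonants shift forward by 5.
Applying it to yaw: y(cons)+5=d, a(vowel)+6=g, w(cons)+5=b.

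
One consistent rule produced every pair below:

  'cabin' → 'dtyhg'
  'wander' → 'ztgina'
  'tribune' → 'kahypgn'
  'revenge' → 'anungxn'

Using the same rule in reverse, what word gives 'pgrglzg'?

unknown

c(2)→d(3) and a(0)→t(19) fit y≡5x+19 (mod 26); the inverse of 5 mod 26 is 21. Each letter's alphabet position (a=0..z=25) is mapped through 5·x+19 mod 26 — an affine cipher.
Reversing it on pgrglzg: p(15)→21·(15−19)≡20=u; g(6)→21·(6−19)≡13=n; r(17)→21·(17−19)≡10=k; g(6)→21·(6−19)≡13=n; l(11)→21·(11−19)≡14=o; z(25)→21·(25−19)≡22=w; g(6)→21·(6−19)≡13=n (all mod 26).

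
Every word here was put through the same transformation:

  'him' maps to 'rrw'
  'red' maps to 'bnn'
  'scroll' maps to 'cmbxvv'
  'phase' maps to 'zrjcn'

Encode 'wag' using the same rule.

The shift depends on letter class: consonant h→r is +10, but vowel i→r is +9. The rule splits by letter class: vowels +9, consonants +10.
Applying it to wag: w(cons)+10=g, a(vowel)+9=j, g(cons)+10=q.

gjq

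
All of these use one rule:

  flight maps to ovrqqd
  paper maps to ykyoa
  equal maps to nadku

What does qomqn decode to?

hedge

Shifts by position in flight: pos 0: f→o (+9), pos 1: l→v (+10), pos 2: i→r (+9), pos 3: g→q (+10) — repeating every 2. A repeating key of period 2 is used — shifts +9, +10 over and over.
Undoing it on qomqn: q−9=h, o−10=e, m−9=d, q−10=g, n−9=e.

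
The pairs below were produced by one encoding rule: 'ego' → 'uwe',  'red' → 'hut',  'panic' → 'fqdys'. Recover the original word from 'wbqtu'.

Compare letters: e→u is +16, g→w is +16, o→e is +16 — a constant shift. Each letter is shifted forward by 16 in the alphabet (a Caesar shift of +16).
Undoing it on wbqtu: w−16=g, b−16=l, q−16=a, t−16=d, u−16=e.

glade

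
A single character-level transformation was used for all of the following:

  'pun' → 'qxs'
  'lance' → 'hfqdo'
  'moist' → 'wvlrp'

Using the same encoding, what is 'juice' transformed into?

The output letters match the input read backwards, each shifted +3: pun reversed is nup. The word is reversed, then every letter is shifted forward by 3.
For juice: reverse → eciuj; then shift: e+3=h, c+3=f, i+3=l, u+3=x, j+3=m.

hflxm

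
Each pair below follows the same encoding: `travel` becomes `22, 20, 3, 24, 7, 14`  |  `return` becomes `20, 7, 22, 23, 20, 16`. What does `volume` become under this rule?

t is letter #20 and maps to 22: an offset of 2. The number is (letter's place in the alphabet, a=1) + 2.
For volume: v=22→24, o=15→17, l=12→14, u=21→23, m=13→15, e=5→7.

24, 17, 14, 23, 15, 7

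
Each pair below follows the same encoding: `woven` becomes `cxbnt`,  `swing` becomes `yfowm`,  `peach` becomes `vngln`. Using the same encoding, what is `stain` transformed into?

ycgrt

It's a Vigenère-style cipher with numeric key [6,9]: position i shifts by key[i mod 2].
On stain: s+6=y, t+9=c, a+6=g, i+9=r, n+6=t.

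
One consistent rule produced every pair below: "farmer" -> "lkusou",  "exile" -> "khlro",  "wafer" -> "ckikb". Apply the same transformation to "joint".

pyltd

A repeating key of period 3 is used — shifts +6, +10, +3 over and over.
Applying it to joint: j+6=p, o+10=y, i+3=l, n+6=t, t+10=d.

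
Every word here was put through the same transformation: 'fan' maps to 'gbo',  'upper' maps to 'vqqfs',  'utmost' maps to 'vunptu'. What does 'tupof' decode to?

stone

Compare letters: f→g is +1, a→b is +1, n→o is +1 — a constant shift. This is a Caesar cipher with shift 1.
Undoing it on tupof: t−1=s, u−1=t, p−1=o, o−1=n, f−1=e.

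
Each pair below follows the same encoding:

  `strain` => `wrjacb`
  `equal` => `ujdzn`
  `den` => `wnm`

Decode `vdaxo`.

The output letters match the input read backwards, each shifted +9: strain reversed is niarts. Read the word backwards and shift each letter +9.
Undoing it on vdaxo: shift back: v−9=m, d−9=u, a−9=r, x−9=o, o−9=f → murof; then reverse → forum.

forum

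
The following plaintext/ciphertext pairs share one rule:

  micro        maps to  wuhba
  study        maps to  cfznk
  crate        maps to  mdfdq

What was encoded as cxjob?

sleep

Shifts by position in micro: pos 0: m→w (+10), pos 1: i→u (+12), pos 2: c→h (+5), pos 3: r→b (+10), pos 4: o→a (+12) — repeating every 3. It's a Vigenère-style cipher with numeric key [10,12,5]: position i shifts by key[i mod 3].
Decoding cxjob: c−10=s, x−12=l, j−5=e, o−10=e, b−12=p.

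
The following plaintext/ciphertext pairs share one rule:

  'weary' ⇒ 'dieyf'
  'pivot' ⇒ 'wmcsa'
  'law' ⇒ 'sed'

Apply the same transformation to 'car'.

jey

Vowels shift forward by 4 and consonants shift forward by 7.
Applying it to car: c(cons)+7=j, a(vowel)+4=e, r(cons)+7=y.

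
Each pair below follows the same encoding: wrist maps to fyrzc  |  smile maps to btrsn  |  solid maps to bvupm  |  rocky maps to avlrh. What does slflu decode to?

jewel

The shifts repeat in a cycle of length 2: positions 0,1,… shift by +9, +7, then the pattern repeats.
Reversing it on slflu: s−9=j, l−7=e, f−9=w, l−7=e, u−9=l.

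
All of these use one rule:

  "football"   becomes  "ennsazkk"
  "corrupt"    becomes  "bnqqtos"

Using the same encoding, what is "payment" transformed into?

ozxldms

Compare letters: f→e is +25, o→n is +25, o→n is +25 — a constant shift. Each letter is shifted forward by 25 in the alphabet (a Caesar shift of +25).
Applying it to payment: p+25=o, a+25=z, y+25=x, m+25=l, e+25=d, n+25=m, t+25=s.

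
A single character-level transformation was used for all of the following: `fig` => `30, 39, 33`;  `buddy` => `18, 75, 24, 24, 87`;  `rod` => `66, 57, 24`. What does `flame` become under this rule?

30, 48, 15, 51, 27

f(#6)→30 and i(#9)→39: differences scale by 3, so n = 3·pos + 12. The formula is n = 3×(alphabet index, a=1) + 12.
Applying it to flame: f=6→30, l=12→48, a=1→15, m=13→51, e=5→27.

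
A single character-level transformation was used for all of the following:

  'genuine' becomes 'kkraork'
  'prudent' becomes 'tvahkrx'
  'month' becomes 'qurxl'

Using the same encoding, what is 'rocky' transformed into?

vugoc

The shift depends on letter class: consonant g→k is +4, but vowel e→k is +6. Two shifts are in play — +6 for a/e/i/o/u, +4 for every other letter.
For rocky: r(cons)+4=v, o(vowel)+6=u, c(cons)+4=g, k(cons)+4=o, y(cons)+4=c.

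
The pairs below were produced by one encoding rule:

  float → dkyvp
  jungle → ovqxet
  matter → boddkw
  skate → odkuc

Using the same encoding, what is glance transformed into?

Read the word backwards and shift each letter +10.
Applying it to glance: reverse → ecnalg; then shift: e+10=o, c+10=m, n+10=x, a+10=k, l+10=v, g+10=q.

omxkvq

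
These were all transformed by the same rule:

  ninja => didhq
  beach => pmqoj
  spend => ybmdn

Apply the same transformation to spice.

ybiom

n(13)→d(3) and i(8)→i(8) fit y≡25x+16 (mod 26); the inverse of 25 mod 26 is 25. This is an affine cipher: with a=0,…,z=25, each position x becomes (25x+16) mod 26.
Applying it to spice: s(18)→25·18+16≡24=y; p(15)→25·15+16≡1=b; i(8)→25·8+16≡8=i; c(2)→25·2+16≡14=o; e(4)→25·4+16≡12=m (all mod 26).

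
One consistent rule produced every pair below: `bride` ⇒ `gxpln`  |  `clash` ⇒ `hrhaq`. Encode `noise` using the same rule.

supan

In bride: b→g is +5, r→x is +6, i→p is +7, d→l is +8 — the shift increases by 1 each position. Each letter shifts forward by (position + 5), i.e. 5, 6, 7, … — the shift grows by one for each successive letter.
Applying it to noise: n+5=s, o+6=u, i+7=p, s+8=a, e+9=n.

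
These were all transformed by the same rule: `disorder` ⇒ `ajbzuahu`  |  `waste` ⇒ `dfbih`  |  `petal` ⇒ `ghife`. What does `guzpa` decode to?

proud

Treating letters as 0–25, the rule is x ↦ 7x + 5 (mod 26).
Reversing it on guzpa: g(6)→15·(6−5)≡15=p; u(20)→15·(20−5)≡17=r; z(25)→15·(25−5)≡14=o; p(15)→15·(15−5)≡20=u; a(0)→15·(0−5)≡3=d (all mod 26).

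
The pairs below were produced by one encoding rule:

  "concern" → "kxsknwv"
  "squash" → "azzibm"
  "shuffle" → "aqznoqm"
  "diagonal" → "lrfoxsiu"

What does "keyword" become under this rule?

It's a Vigenère-style cipher with numeric key [8,9,5]: position i shifts by key[i mod 3].
On keyword: k+8=s, e+9=n, y+5=d, w+8=e, o+9=x, r+5=w, d+8=l.

sndexwl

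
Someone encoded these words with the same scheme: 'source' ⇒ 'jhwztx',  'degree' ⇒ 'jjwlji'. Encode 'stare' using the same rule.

The output letters match the input read backwards, each shifted +5: source reversed is ecruos. Two steps: reverse the string, then apply a Caesar shift of +5.
Applying it to stare: reverse → erats; then shift: e+5=j, r+5=w, a+5=f, t+5=y, s+5=x.

jwfyx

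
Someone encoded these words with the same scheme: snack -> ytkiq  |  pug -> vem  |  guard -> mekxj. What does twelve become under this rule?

The shift depends on letter class: consonant s→y is +6, but vowel a→k is +10. The rule splits by letter class: vowels +10, consonants +6.
On twelve: t(cons)+6=z, w(cons)+6=c, e(vowel)+10=o, l(cons)+6=r, v(cons)+6=b, e(vowel)+10=o.

zcorbo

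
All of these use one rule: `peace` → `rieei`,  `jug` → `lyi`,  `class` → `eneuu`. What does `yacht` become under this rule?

aeejv

The shift depends on letter class: consonant p→r is +2, but vowel e→i is +4. Vowels shift forward by 4 and consonants shift forward by 2.
On yacht: y(cons)+2=a, a(vowel)+4=e, c(cons)+2=e, h(cons)+2=j, t(cons)+2=v.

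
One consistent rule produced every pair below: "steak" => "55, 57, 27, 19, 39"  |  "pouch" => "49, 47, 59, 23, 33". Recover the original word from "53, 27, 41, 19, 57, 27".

relate

With a=1..z=26, the number is 2·pos + 17.
Decoding 53, 27, 41, 19, 57, 27: 53→(53−17)÷2=18=r, 27→(27−17)÷2=5=e, 41→(41−17)÷2=12=l, 19→(19−17)÷2=1=a, 57→(57−17)÷2=20=t, 27→(27−17)÷2=5=e.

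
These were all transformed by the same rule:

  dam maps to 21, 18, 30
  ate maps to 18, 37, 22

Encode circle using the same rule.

d is letter #4 and maps to 21: an offset of 17. The number is (letter's place in the alphabet, a=1) + 17.
For circle: c=3→20, i=9→26, r=18→35, c=3→20, l=12→29, e=5→22.

20, 26, 35, 20, 29, 22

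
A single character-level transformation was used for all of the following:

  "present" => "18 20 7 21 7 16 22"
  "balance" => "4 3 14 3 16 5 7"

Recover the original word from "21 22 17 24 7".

stove

Letters become their 1-based position plus 2 (so a→3, b→4, …).
Undoing it on 21 22 17 24 7: 21→(21−2)÷1=19=s, 22→(22−2)÷1=20=t, 17→(17−2)÷1=15=o, 24→(24−2)÷1=22=v, 7→(7−2)÷1=5=e.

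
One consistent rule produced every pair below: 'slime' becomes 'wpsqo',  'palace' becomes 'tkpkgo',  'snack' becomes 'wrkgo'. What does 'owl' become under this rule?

The shift depends on letter class: consonant s→w is +4, but vowel i→s is +10. Two shifts are in play — +10 for a/e/i/o/u, +4 for every other letter.
For owl: o(vowel)+10=y, w(cons)+4=a, l(cons)+4=p.

yap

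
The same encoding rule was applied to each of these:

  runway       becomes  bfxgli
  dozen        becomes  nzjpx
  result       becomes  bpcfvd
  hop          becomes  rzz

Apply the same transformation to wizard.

The shift depends on letter class: consonant r→b is +10, but vowel u→f is +11. Vowels shift forward by 11 and consonants shift forward by 10.
For wizard: w(cons)+10=g, i(vowel)+11=t, z(cons)+10=j, a(vowel)+11=l, r(cons)+10=b, d(cons)+10=n.

gtjlbn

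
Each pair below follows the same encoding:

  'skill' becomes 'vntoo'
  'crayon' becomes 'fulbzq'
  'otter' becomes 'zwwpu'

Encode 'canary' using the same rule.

Vowels shift forward by 11 and consonants shift forward by 3.
Applying it to canary: c(cons)+3=f, a(vowel)+11=l, n(cons)+3=q, a(vowel)+11=l, r(cons)+3=u, y(cons)+3=b.

flqlub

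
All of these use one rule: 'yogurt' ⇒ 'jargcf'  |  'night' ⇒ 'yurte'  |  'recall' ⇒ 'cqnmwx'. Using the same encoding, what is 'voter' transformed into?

gaeqc

It's a Vigenère-style cipher with numeric key [11,12]: position i shifts by key[i mod 2].
Applying it to voter: v+11=g, o+12=a, t+11=e, e+12=q, r+11=c.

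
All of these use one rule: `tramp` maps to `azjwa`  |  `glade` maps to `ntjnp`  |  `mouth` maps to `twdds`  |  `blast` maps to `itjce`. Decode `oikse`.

In tramp: t→a is +7, r→z is +8, a→j is +9, m→w is +10 — the shift increases by 1 each position. Letter i (0-indexed) is shifted by i+7, so successive shifts are 7, 8, 9, ….
Decoding oikse: o−7=h, i−8=a, k−9=b, s−10=i, e−11=t.

habit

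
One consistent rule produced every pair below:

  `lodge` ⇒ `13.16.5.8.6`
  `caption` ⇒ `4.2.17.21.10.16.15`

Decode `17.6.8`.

peg

l is letter #12 and maps to 13: an offset of 1. Each letter is replaced by its alphabet position (a=1..z=26) + 1.
Reversing it on 17.6.8: 17→(17−1)÷1=16=p, 6→(6−1)÷1=5=e, 8→(8−1)÷1=7=g.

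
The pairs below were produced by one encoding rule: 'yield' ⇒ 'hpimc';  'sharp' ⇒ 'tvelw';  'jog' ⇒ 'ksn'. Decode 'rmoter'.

The output letters match the input read backwards, each shifted +4: yield reversed is dleiy. Read the word backwards and shift each letter +4.
Reversing it on rmoter: shift back: r−4=n, m−4=i, o−4=k, t−4=p, e−4=a, r−4=n → nikpan; then reverse → napkin.

napkin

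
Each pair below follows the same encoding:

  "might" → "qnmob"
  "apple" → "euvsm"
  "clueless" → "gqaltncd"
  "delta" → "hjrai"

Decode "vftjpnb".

Letter i (0-indexed) is shifted by i+4, so successive shifts are 4, 5, 6, ….
Undoing it on vftjpnb: v−4=r, f−5=a, t−6=n, j−7=c, p−8=h, n−9=e, b−10=r.

rancher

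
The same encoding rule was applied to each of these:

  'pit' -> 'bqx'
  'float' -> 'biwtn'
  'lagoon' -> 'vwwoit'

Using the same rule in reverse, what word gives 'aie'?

The output letters match the input read backwards, each shifted +8: pit reversed is tip. Two steps: reverse the string, then apply a Caesar shift of +8.
Undoing it on aie: shift back: a−8=s, i−8=a, e−8=w → saw; then reverse → was.

was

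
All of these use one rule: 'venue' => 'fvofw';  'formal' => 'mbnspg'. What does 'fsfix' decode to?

The output letters match the input read backwards, each shifted +1: venue reversed is eunev. Two steps: reverse the string, then apply a Caesar shift of +1.
Undoing it on fsfix: shift back: f−1=e, s−1=r, f−1=e, i−1=h, x−1=w → erehw; then reverse → where.

where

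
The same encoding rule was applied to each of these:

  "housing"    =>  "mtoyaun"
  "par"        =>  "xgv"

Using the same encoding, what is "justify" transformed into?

elozyap

The output letters match the input read backwards, each shifted +6: housing reversed is gnisuoh. Read the word backwards and shift each letter +6.
Applying it to justify: reverse → yfitsuj; then shift: y+6=e, f+6=l, i+6=o, t+6=z, s+6=y, u+6=a, j+6=p.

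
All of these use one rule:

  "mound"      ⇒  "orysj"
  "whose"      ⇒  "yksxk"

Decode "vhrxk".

tense

In mound: m→o is +2, o→r is +3, u→y is +4, n→s is +5 — the shift increases by 1 each position. The shift increases by 1 at each position, starting from +2: 2, 3, 4, ….
Undoing it on vhrxk: v−2=t, h−3=e, r−4=n, x−5=s, k−6=e.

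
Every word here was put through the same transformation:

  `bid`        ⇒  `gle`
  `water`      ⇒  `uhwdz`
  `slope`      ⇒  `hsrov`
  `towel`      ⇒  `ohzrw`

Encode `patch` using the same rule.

The output letters match the input read backwards, each shifted +3: bid reversed is dib. The word is reversed, then every letter is shifted forward by 3.
Applying it to patch: reverse → hctap; then shift: h+3=k, c+3=f, t+3=w, a+3=d, p+3=s.

kfwds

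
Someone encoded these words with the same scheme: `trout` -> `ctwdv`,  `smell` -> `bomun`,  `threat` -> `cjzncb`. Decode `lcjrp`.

cabin

The shifts repeat in a cycle of length 3: positions 0,1,… shift by +9, +2, +8, then the pattern repeats.
Undoing it on lcjrp: l−9=c, c−2=a, j−8=b, r−9=i, p−2=n.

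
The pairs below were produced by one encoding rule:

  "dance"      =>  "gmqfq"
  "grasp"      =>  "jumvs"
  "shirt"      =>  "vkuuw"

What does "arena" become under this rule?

muqqm

The shift depends on letter class: consonant d→g is +3, but vowel a→m is +12. The rule splits by letter class: vowels +12, consonants +3.
On arena: a(vowel)+12=m, r(cons)+3=u, e(vowel)+12=q, n(cons)+3=q, a(vowel)+12=m.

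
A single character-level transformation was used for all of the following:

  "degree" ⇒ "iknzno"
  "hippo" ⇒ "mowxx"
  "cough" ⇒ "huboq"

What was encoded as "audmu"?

In degree: d→i is +5, e→k is +6, g→n is +7, r→z is +8 — the shift increases by 1 each position. Letter i (0-indexed) is shifted by i+5, so successive shifts are 5, 6, 7, ….
Decoding audmu: a−5=v, u−6=o, d−7=w, m−8=e, u−9=l.

vowel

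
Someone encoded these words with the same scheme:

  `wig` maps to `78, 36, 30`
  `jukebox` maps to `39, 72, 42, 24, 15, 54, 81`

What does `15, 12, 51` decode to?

ban

w(#23)→78 and i(#9)→36: differences scale by 3, so n = 3·pos + 9. With a=1..z=26, the number is 3·pos + 9.
Decoding 15, 12, 51: 15→(15−9)÷3=2=b, 12→(12−9)÷3=1=a, 51→(51−9)÷3=14=n.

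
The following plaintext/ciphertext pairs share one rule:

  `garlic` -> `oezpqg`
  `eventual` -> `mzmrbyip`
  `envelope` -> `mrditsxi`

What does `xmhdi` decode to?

A repeating key of period 2 is used — shifts +8, +4 over and over.
Reversing it on xmhdi: x−8=p, m−4=i, h−8=z, d−4=z, i−8=a.

pizza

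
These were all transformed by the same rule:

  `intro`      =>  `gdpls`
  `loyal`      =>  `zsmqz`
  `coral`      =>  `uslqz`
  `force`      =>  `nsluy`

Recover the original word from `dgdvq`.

ninja

i(8)→g(6) and n(13)→d(3) fit y≡15x+16 (mod 26); the inverse of 15 mod 26 is 7. This is an affine cipher: with a=0,…,z=25, each position x becomes (15x+16) mod 26.
Decoding dgdvq: d(3)→7·(3−16)≡13=n; g(6)→7·(6−16)≡8=i; d(3)→7·(3−16)≡13=n; v(21)→7·(21−16)≡9=j; q(16)→7·(16−16)≡0=a (all mod 26).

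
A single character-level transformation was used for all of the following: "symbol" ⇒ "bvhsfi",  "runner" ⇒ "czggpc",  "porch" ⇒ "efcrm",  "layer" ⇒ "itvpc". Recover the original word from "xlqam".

s(18)→b(1) and y(24)→v(21) fit y≡25x+19 (mod 26); the inverse of 25 mod 26 is 25. Treating letters as 0–25, the rule is x ↦ 25x + 19 (mod 26).
Reversing it on xlqam: x(23)→25·(23−19)≡22=w; l(11)→25·(11−19)≡8=i; q(16)→25·(16−19)≡3=d; a(0)→25·(0−19)≡19=t; m(12)→25·(12−19)≡7=h (all mod 26).

width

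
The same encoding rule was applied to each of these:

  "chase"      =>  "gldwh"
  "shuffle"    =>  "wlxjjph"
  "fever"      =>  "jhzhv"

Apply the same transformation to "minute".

The shift depends on letter class: consonant c→g is +4, but vowel a→d is +3. The rule splits by letter class: vowels +3, consonants +4.
On minute: m(cons)+4=q, i(vowel)+3=l, n(cons)+4=r, u(vowel)+3=x, t(cons)+4=x, e(vowel)+3=h.

qlrxxh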